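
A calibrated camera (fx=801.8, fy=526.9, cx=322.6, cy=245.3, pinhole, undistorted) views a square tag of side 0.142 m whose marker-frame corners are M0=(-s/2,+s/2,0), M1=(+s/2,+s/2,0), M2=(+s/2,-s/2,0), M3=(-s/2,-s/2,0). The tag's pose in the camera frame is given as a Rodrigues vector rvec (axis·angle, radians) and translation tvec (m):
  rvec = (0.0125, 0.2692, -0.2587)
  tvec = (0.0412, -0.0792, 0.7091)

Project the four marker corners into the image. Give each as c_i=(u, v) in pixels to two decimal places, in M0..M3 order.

Intrinsics K: fx=801.8, fy=526.9, cx=322.6, cy=245.3
Marker side s = 0.142 m; corners in marker frame (Z=0):
  M0 = (-0.0710, +0.0710, 0)
  M1 = (+0.0710, +0.0710, 0)
  M2 = (+0.0710, -0.0710, 0)
  M3 = (-0.0710, -0.0710, 0)
rvec = (0.0125, 0.2692, -0.2587), |rvec| = θ = 0.37356 rad = 21.404°
Rodrigues: sinθ=0.36494, 1−cosθ=0.06897; R = I + sinθ·[k]× + (1−cosθ)·[k]×²:
    [+0.93111 +0.25439 +0.26138]
    [-0.25106 +0.96685 -0.04663]
    [-0.26458 -0.02221 +0.96411]
t = (0.0412, -0.0792, 0.7091) m
M0: Pc = R·M0+t = (-0.00685, +0.00727, +0.72631); u = 801.8·(-0.00685)/0.72631 + 322.6 = 315.0411, v = 526.9·(+0.00727)/0.72631 + 245.3 = 250.5751
M1: Pc = R·M1+t = (+0.12537, -0.02838, +0.68874); u = 801.8·(+0.12537)/0.68874 + 322.6 = 468.5509, v = 526.9·(-0.02838)/0.68874 + 245.3 = 223.5893
M2: Pc = R·M2+t = (+0.08925, -0.16567, +0.69189); u = 801.8·(+0.08925)/0.69189 + 322.6 = 426.0244, v = 526.9·(-0.16567)/0.69189 + 245.3 = 119.1352
M3: Pc = R·M3+t = (-0.04297, -0.13002, +0.72946); u = 801.8·(-0.04297)/0.72946 + 322.6 = 275.3685, v = 526.9·(-0.13002)/0.72946 + 245.3 = 151.3843

c0=(315.04, 250.58) c1=(468.55, 223.59) c2=(426.02, 119.14) c3=(275.37, 151.38)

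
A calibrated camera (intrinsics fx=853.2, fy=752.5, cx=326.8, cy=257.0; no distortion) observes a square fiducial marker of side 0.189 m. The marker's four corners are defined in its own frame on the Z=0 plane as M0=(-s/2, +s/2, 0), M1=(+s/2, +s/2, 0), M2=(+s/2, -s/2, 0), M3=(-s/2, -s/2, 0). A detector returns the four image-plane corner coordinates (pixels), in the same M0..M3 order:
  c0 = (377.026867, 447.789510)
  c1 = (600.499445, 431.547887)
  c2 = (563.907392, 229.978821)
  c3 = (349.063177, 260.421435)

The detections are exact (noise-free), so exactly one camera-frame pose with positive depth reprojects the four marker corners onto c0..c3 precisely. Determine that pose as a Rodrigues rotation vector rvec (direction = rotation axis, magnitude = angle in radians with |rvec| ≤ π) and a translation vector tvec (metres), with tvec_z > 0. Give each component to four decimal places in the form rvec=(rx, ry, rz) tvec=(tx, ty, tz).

Intrinsics K: fx=853.2, fy=752.5, cx=326.8, cy=257.0
Marker side s = 0.189 m; corners in marker frame (Z=0):
  M0 = (-0.0945, +0.0945, 0)
  M1 = (+0.0945, +0.0945, 0)
  M2 = (+0.0945, -0.0945, 0)
  M3 = (-0.0945, -0.0945, 0)
Detected image corners:
  c0 = (377.026867, 447.789510) px
  c1 = (600.499445, 431.547887) px
  c2 = (563.907392, 229.978821) px
  c3 = (349.063177, 260.421435) px
Planar DLT: solve 8×8 A·h = b for H (H[2,2]=1):
  H  [+968.19799 +99.59638 +468.21142]
  H  [-262.45404 +976.55389 +341.51322]
  H  [-0.40423 -0.14877 +1.00000]
B = K⁻¹H; ‖b₁‖=1.367814, ‖b₂‖=1.367814; λ = 2/(‖b₁‖+‖b₂‖) = 0.731093, sign → tz>0 ⇒ λ=+0.731093
r₁ = λ·B[:,0] = (+0.94283,-0.15406,-0.29553); r₂ = λ·B[:,1] = (+0.12700,+0.98592,-0.10877)
r₃ = r₁×r₂ = (+0.30813,+0.06502,+0.94912); SVD([r₁ r₂ r₃]) → R = UVᵀ:
  R  [+0.94283 +0.12700 +0.30813]
  R  [-0.15406 +0.98592 +0.06502]
  R  [-0.29553 -0.10877 +0.94912]
t = (+0.12117, +0.08211, +0.73109) m
tr R = 2.877872; θ = arccos((tr R − 1)/2) = 0.351271 rad = 20.126°
axis k = ((R−Rᵀ)₃₂, (R−Rᵀ)₁₃, (R−Rᵀ)₂₁) / (2 sinθ) = (-0.252525, +0.877174, -0.408408)
rvec = θ·k = (-0.088705, +0.308126, -0.143462)

rvec=(-0.0887, 0.3081, -0.1435) tvec=(0.1212, 0.0821, 0.7311)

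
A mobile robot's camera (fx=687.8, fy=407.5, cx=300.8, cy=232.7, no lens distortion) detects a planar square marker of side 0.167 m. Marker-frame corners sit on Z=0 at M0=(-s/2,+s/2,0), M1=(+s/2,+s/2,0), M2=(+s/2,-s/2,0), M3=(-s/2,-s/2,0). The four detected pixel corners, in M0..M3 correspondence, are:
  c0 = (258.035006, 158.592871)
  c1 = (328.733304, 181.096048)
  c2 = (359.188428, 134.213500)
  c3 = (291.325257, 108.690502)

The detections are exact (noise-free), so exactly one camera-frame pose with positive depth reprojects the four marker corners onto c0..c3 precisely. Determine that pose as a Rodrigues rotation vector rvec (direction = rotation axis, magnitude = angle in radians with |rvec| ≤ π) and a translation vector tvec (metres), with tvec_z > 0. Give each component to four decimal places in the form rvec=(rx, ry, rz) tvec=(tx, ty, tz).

rvec=(0.0264, -0.5551, 0.3784) tvec=(0.0183, -0.2741, 1.2872)

Intrinsics K: fx=687.8, fy=407.5, cx=300.8, cy=232.7
Marker side s = 0.167 m; corners in marker frame (Z=0):
  M0 = (-0.0835, +0.0835, 0)
  M1 = (+0.0835, +0.0835, 0)
  M2 = (+0.0835, -0.0835, 0)
  M3 = (-0.0835, -0.0835, 0)
Detected image corners:
  c0 = (258.035006, 158.592871) px
  c1 = (328.733304, 181.096048) px
  c2 = (359.188428, 134.213500) px
  c3 = (291.325257, 108.690502) px
Planar DLT: solve 8×8 A·h = b for H (H[2,2]=1):
  H  [+539.53534 -208.98677 +310.56602]
  H  [+202.56353 +280.79833 +145.93217]
  H  [+0.40322 -0.05954 +1.00000]
B = K⁻¹H; ‖b₁‖=0.776894, ‖b₂‖=0.776894; λ = 2/(‖b₁‖+‖b₂‖) = 1.287177, sign → tz>0 ⇒ λ=+1.287177
r₁ = λ·B[:,0] = (+0.78273,+0.34346,+0.51901); r₂ = λ·B[:,1] = (-0.35759,+0.93073,-0.07664)
r₃ = r₁×r₂ = (-0.50938,-0.12560,+0.85133); SVD([r₁ r₂ r₃]) → R = UVᵀ:
  R  [+0.78273 -0.35759 -0.50938]
  R  [+0.34346 +0.93073 -0.12560]
  R  [+0.51901 -0.07664 +0.85133]
t = (+0.01828, -0.27408, +1.28718) m
tr R = 2.564781; θ = arccos((tr R − 1)/2) = 0.672301 rad = 38.520°
axis k = ((R−Rᵀ)₃₂, (R−Rᵀ)₁₃, (R−Rᵀ)₂₁) / (2 sinθ) = (+0.039305, -0.825636, +0.562833)
rvec = θ·k = (+0.026425, -0.555076, +0.378393)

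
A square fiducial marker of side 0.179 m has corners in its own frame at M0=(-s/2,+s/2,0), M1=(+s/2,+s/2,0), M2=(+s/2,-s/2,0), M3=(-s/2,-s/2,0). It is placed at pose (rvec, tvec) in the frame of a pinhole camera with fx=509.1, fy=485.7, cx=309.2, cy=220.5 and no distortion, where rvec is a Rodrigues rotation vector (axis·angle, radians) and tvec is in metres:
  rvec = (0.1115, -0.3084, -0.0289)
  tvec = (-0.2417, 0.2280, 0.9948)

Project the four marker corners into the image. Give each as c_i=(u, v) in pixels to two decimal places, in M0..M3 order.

Intrinsics K: fx=509.1, fy=485.7, cx=309.2, cy=220.5
Marker side s = 0.179 m; corners in marker frame (Z=0):
  M0 = (-0.0895, +0.0895, 0)
  M1 = (+0.0895, +0.0895, 0)
  M2 = (+0.0895, -0.0895, 0)
  M3 = (-0.0895, -0.0895, 0)
rvec = (0.1115, -0.3084, -0.0289), |rvec| = θ = 0.32921 rad = 18.862°
Rodrigues: sinθ=0.32329, 1−cosθ=0.05370; R = I + sinθ·[k]× + (1−cosθ)·[k]×²:
    [+0.95246 +0.01134 -0.30446]
    [-0.04542 +0.99343 -0.10508]
    [+0.30126 +0.11391 +0.94671]
t = (-0.2417, 0.2280, 0.9948) m
M0: Pc = R·M0+t = (-0.32593, +0.32098, +0.97803); u = 509.1·(-0.32593)/0.97803 + 309.2 = 139.5421, v = 485.7·(+0.32098)/0.97803 + 220.5 = 379.9000
M1: Pc = R·M1+t = (-0.15544, +0.31285, +1.03196); u = 509.1·(-0.15544)/1.03196 + 309.2 = 232.5163, v = 485.7·(+0.31285)/1.03196 + 220.5 = 367.7439
M2: Pc = R·M2+t = (-0.15747, +0.13502, +1.01157); u = 509.1·(-0.15747)/1.01157 + 309.2 = 229.9488, v = 485.7·(+0.13502)/1.01157 + 220.5 = 285.3309
M3: Pc = R·M3+t = (-0.32796, +0.14315, +0.95764); u = 509.1·(-0.32796)/0.95764 + 309.2 = 134.8503, v = 485.7·(+0.14315)/0.95764 + 220.5 = 293.1050

c0=(139.54, 379.90) c1=(232.52, 367.74) c2=(229.95, 285.33) c3=(134.85, 293.11)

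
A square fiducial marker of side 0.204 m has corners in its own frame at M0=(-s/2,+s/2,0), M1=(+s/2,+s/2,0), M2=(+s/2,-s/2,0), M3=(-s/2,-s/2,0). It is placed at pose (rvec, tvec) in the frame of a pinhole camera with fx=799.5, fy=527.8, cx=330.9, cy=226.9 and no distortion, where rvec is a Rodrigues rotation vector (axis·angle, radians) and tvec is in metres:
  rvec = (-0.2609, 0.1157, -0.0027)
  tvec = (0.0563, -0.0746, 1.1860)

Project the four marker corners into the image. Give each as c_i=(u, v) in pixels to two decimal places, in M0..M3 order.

Intrinsics K: fx=799.5, fy=527.8, cx=330.9, cy=226.9
Marker side s = 0.204 m; corners in marker frame (Z=0):
  M0 = (-0.1020, +0.1020, 0)
  M1 = (+0.1020, +0.1020, 0)
  M2 = (+0.1020, -0.1020, 0)
  M3 = (-0.1020, -0.1020, 0)
rvec = (-0.2609, 0.1157, -0.0027), |rvec| = θ = 0.28542 rad = 16.353°
Rodrigues: sinθ=0.28156, 1−cosθ=0.04046; R = I + sinθ·[k]× + (1−cosθ)·[k]×²:
    [+0.99335 -0.01233 +0.11449]
    [-0.01765 +0.96619 +0.25722]
    [-0.11379 -0.25753 +0.95955]
t = (0.0563, -0.0746, 1.1860) m
M0: Pc = R·M0+t = (-0.04628, +0.02575, +1.17134); u = 799.5·(-0.04628)/1.17134 + 330.9 = 299.3122, v = 527.8·(+0.02575)/1.17134 + 226.9 = 238.5039
M1: Pc = R·M1+t = (+0.15636, +0.02215, +1.14813); u = 799.5·(+0.15636)/1.14813 + 330.9 = 439.7845, v = 527.8·(+0.02215)/1.14813 + 226.9 = 237.0829
M2: Pc = R·M2+t = (+0.15888, -0.17495, +1.20066); u = 799.5·(+0.15888)/1.20066 + 330.9 = 436.6948, v = 527.8·(-0.17495)/1.20066 + 226.9 = 149.9925
M3: Pc = R·M3+t = (-0.04376, -0.17135, +1.22387); u = 799.5·(-0.04376)/1.22387 + 330.9 = 302.3109, v = 527.8·(-0.17135)/1.22387 + 226.9 = 153.0043

c0=(299.31, 238.50) c1=(439.78, 237.08) c2=(436.69, 149.99) c3=(302.31, 153.00)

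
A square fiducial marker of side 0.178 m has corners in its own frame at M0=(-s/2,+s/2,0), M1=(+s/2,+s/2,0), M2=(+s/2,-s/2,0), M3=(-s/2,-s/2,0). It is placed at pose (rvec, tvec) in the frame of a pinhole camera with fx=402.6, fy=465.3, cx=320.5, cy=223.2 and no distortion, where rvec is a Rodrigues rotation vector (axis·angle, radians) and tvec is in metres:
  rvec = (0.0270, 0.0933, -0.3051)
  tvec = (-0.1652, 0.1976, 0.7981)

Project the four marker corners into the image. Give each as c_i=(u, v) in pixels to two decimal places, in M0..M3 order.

Intrinsics K: fx=402.6, fy=465.3, cx=320.5, cy=223.2
Marker side s = 0.178 m; corners in marker frame (Z=0):
  M0 = (-0.0890, +0.0890, 0)
  M1 = (+0.0890, +0.0890, 0)
  M2 = (+0.0890, -0.0890, 0)
  M3 = (-0.0890, -0.0890, 0)
rvec = (0.0270, 0.0933, -0.3051), |rvec| = θ = 0.32019 rad = 18.345°
Rodrigues: sinθ=0.31474, 1−cosθ=0.05082; R = I + sinθ·[k]× + (1−cosθ)·[k]×²:
    [+0.94954 +0.30116 +0.08763]
    [-0.29866 +0.95349 -0.04065]
    [-0.09580 +0.01243 +0.99532]
t = (-0.1652, 0.1976, 0.7981) m
M0: Pc = R·M0+t = (-0.22291, +0.30904, +0.80773); u = 402.6·(-0.22291)/0.80773 + 320.5 = 209.3967, v = 465.3·(+0.30904)/0.80773 + 223.2 = 401.2258
M1: Pc = R·M1+t = (-0.05389, +0.25588, +0.79068); u = 402.6·(-0.05389)/0.79068 + 320.5 = 293.0614, v = 465.3·(+0.25588)/0.79068 + 223.2 = 373.7802
M2: Pc = R·M2+t = (-0.10749, +0.08616, +0.78847); u = 402.6·(-0.10749)/0.78847 + 320.5 = 265.6121, v = 465.3·(+0.08616)/0.78847 + 223.2 = 274.0446
M3: Pc = R·M3+t = (-0.27651, +0.13932, +0.80552); u = 402.6·(-0.27651)/0.80552 + 320.5 = 182.2987, v = 465.3·(+0.13932)/0.80552 + 223.2 = 303.6769

c0=(209.40, 401.23) c1=(293.06, 373.78) c2=(265.61, 274.04) c3=(182.30, 303.68)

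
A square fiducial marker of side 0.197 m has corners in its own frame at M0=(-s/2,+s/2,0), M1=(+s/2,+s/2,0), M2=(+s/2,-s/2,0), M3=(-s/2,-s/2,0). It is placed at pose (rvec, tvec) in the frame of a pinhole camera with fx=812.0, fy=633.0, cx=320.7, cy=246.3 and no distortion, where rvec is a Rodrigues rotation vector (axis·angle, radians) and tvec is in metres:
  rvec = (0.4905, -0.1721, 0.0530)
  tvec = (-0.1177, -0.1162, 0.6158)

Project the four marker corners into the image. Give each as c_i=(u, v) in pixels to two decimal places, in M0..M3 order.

c0=(38.69, 216.48) c1=(285.05, 219.73) c2=(304.51, 28.60) c3=(18.63, 12.75)

Intrinsics K: fx=812.0, fy=633.0, cx=320.7, cy=246.3
Marker side s = 0.197 m; corners in marker frame (Z=0):
  M0 = (-0.0985, +0.0985, 0)
  M1 = (+0.0985, +0.0985, 0)
  M2 = (+0.0985, -0.0985, 0)
  M3 = (-0.0985, -0.0985, 0)
rvec = (0.4905, -0.1721, 0.0530), |rvec| = θ = 0.52251 rad = 29.938°
Rodrigues: sinθ=0.49906, 1−cosθ=0.13343; R = I + sinθ·[k]× + (1−cosθ)·[k]×²:
    [+0.98415 -0.09188 -0.15167]
    [+0.00937 +0.88104 -0.47294]
    [+0.17708 +0.46403 +0.86794]
t = (-0.1177, -0.1162, 0.6158) m
M0: Pc = R·M0+t = (-0.22369, -0.03034, +0.64406); u = 812.0·(-0.22369)/0.64406 + 320.7 = 38.6856, v = 633.0·(-0.03034)/0.64406 + 246.3 = 216.4816
M1: Pc = R·M1+t = (-0.02981, -0.02849, +0.67895); u = 812.0·(-0.02981)/0.67895 + 320.7 = 285.0471, v = 633.0·(-0.02849)/0.67895 + 246.3 = 219.7337
M2: Pc = R·M2+t = (-0.01171, -0.20206, +0.58754); u = 812.0·(-0.01171)/0.58754 + 320.7 = 304.5147, v = 633.0·(-0.20206)/0.58754 + 246.3 = 28.6040
M3: Pc = R·M3+t = (-0.20559, -0.20391, +0.55265); u = 812.0·(-0.20559)/0.55265 + 320.7 = 18.6318, v = 633.0·(-0.20391)/0.55265 + 246.3 = 12.7493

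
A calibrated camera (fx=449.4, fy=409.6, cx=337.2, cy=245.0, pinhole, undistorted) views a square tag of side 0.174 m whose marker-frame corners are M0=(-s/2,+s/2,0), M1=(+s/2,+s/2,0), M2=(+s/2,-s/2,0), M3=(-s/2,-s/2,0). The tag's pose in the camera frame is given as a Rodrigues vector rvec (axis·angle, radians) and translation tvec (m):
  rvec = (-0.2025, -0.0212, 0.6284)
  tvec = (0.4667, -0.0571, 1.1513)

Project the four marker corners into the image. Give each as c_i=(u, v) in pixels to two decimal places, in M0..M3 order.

c0=(473.71, 230.84) c1=(530.56, 267.67) c2=(563.99, 218.67) c3=(508.58, 183.21)

Intrinsics K: fx=449.4, fy=409.6, cx=337.2, cy=245.0
Marker side s = 0.174 m; corners in marker frame (Z=0):
  M0 = (-0.0870, +0.0870, 0)
  M1 = (+0.0870, +0.0870, 0)
  M2 = (+0.0870, -0.0870, 0)
  M3 = (-0.0870, -0.0870, 0)
rvec = (-0.2025, -0.0212, 0.6284), |rvec| = θ = 0.66056 rad = 37.847°
Rodrigues: sinθ=0.61356, 1−cosθ=0.21035; R = I + sinθ·[k]× + (1−cosθ)·[k]×²:
    [+0.80942 -0.58162 -0.08104]
    [+0.58576 +0.78986 +0.18167]
    [-0.04165 -0.19451 +0.98001]
t = (0.4667, -0.0571, 1.1513) m
M0: Pc = R·M0+t = (+0.34568, -0.03934, +1.13800); u = 449.4·(+0.34568)/1.13800 + 337.2 = 473.7101, v = 409.6·(-0.03934)/1.13800 + 245.0 = 230.8394
M1: Pc = R·M1+t = (+0.48652, +0.06258, +1.13075); u = 449.4·(+0.48652)/1.13075 + 337.2 = 530.5590, v = 409.6·(+0.06258)/1.13075 + 245.0 = 267.6684
M2: Pc = R·M2+t = (+0.58772, -0.07486, +1.16460); u = 449.4·(+0.58772)/1.16460 + 337.2 = 563.9917, v = 409.6·(-0.07486)/1.16460 + 245.0 = 218.6720
M3: Pc = R·M3+t = (+0.44688, -0.17678, +1.17185); u = 449.4·(+0.44688)/1.17185 + 337.2 = 508.5779, v = 409.6·(-0.17678)/1.17185 + 245.0 = 183.2098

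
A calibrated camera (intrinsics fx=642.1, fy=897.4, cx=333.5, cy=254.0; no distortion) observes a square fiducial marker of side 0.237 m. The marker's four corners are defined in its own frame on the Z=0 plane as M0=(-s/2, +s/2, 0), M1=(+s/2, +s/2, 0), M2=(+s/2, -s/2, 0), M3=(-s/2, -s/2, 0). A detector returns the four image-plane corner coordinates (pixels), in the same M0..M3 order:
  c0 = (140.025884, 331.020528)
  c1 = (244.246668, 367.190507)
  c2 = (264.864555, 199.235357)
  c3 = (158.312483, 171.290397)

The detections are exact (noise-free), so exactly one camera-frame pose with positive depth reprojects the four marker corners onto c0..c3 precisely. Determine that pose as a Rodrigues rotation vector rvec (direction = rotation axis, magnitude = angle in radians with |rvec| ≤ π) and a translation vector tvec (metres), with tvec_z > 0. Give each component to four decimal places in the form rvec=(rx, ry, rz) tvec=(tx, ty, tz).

rvec=(0.0406, 0.2926, 0.1860) tvec=(-0.2641, 0.0188, 1.2744)

Intrinsics K: fx=642.1, fy=897.4, cx=333.5, cy=254.0
Marker side s = 0.237 m; corners in marker frame (Z=0):
  M0 = (-0.1185, +0.1185, 0)
  M1 = (+0.1185, +0.1185, 0)
  M2 = (+0.1185, -0.1185, 0)
  M3 = (-0.1185, -0.1185, 0)
Detected image corners:
  c0 = (140.025884, 331.020528) px
  c1 = (244.246668, 367.190507) px
  c2 = (264.864555, 199.235357) px
  c3 = (158.312483, 171.290397) px
Planar DLT: solve 8×8 A·h = b for H (H[2,2]=1):
  H  [+399.81232 -71.37985 +200.41548]
  H  [+76.04020 +704.84991 +267.27062]
  H  [-0.22206 +0.05235 +1.00000]
B = K⁻¹H; ‖b₁‖=0.784688, ‖b₂‖=0.784688; λ = 2/(‖b₁‖+‖b₂‖) = 1.274391, sign → tz>0 ⇒ λ=+1.274391
r₁ = λ·B[:,0] = (+0.94050,+0.18808,-0.28299); r₂ = λ·B[:,1] = (-0.17632,+0.98207,+0.06672)
r₃ = r₁×r₂ = (+0.29047,-0.01285,+0.95680); SVD([r₁ r₂ r₃]) → R = UVᵀ:
  R  [+0.94050 -0.17632 +0.29047]
  R  [+0.18808 +0.98207 -0.01285]
  R  [-0.28299 +0.06672 +0.95680]
t = (-0.26414, +0.01885, +1.27439) m
tr R = 2.879369; θ = arccos((tr R − 1)/2) = 0.349090 rad = 20.001°
axis k = ((R−Rᵀ)₃₂, (R−Rᵀ)₁₃, (R−Rᵀ)₂₁) / (2 sinθ) = (+0.116308, +0.838283, +0.532686)
rvec = θ·k = (+0.040602, +0.292636, +0.185955)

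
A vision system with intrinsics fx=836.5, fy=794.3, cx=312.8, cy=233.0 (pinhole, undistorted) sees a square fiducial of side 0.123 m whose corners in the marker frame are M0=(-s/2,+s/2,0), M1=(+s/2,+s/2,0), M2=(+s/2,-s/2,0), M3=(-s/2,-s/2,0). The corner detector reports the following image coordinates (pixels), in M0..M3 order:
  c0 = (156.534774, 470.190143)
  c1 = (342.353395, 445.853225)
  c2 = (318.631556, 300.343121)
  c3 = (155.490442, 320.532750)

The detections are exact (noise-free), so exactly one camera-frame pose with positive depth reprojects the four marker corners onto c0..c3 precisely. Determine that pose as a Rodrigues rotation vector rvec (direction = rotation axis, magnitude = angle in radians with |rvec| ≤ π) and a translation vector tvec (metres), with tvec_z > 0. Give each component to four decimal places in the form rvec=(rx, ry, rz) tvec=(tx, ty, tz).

rvec=(-0.6776, 0.0040, -0.1349) tvec=(-0.0490, 0.1085, 0.5890)

Intrinsics K: fx=836.5, fy=794.3, cx=312.8, cy=233.0
Marker side s = 0.123 m; corners in marker frame (Z=0):
  M0 = (-0.0615, +0.0615, 0)
  M1 = (+0.0615, +0.0615, 0)
  M2 = (+0.0615, -0.0615, 0)
  M3 = (-0.0615, -0.0615, 0)
Detected image corners:
  c0 = (156.534774, 470.190143) px
  c1 = (342.353395, 445.853225) px
  c2 = (318.631556, 300.343121) px
  c3 = (155.490442, 320.532750) px
Planar DLT: solve 8×8 A·h = b for H (H[2,2]=1):
  H  [+1429.13906 -157.15770 +243.21495]
  H  [-153.64666 +791.92442 +379.36558]
  H  [+0.06833 -1.06153 +1.00000]
B = K⁻¹H; ‖b₁‖=1.697785, ‖b₂‖=1.697785; λ = 2/(‖b₁‖+‖b₂‖) = 0.589003, sign → tz>0 ⇒ λ=+0.589003
r₁ = λ·B[:,0] = (+0.99125,-0.12574,+0.04025); r₂ = λ·B[:,1] = (+0.12314,+0.77065,-0.62525)
r₃ = r₁×r₂ = (+0.04760,+0.62473,+0.77939); SVD([r₁ r₂ r₃]) → R = UVᵀ:
  R  [+0.99125 +0.12314 +0.04760]
  R  [-0.12574 +0.77065 +0.62473]
  R  [+0.04025 -0.62525 +0.77939]
t = (-0.04900, +0.10854, +0.58900) m
tr R = 2.541287; θ = arccos((tr R − 1)/2) = 0.690946 rad = 39.588°
axis k = ((R−Rᵀ)₃₂, (R−Rᵀ)₁₃, (R−Rᵀ)₂₁) / (2 sinθ) = (-0.980731, +0.005771, -0.195276)
rvec = θ·k = (-0.677633, +0.003987, -0.134925)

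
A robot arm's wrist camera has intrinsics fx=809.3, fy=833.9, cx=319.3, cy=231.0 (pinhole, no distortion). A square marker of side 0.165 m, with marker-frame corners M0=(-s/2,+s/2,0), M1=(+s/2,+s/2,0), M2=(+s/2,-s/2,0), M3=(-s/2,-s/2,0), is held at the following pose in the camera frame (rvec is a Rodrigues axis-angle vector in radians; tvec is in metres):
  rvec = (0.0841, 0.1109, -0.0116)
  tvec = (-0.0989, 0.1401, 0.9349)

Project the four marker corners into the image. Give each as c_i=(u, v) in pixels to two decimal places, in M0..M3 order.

Intrinsics K: fx=809.3, fy=833.9, cx=319.3, cy=231.0
Marker side s = 0.165 m; corners in marker frame (Z=0):
  M0 = (-0.0825, +0.0825, 0)
  M1 = (+0.0825, +0.0825, 0)
  M2 = (+0.0825, -0.0825, 0)
  M3 = (-0.0825, -0.0825, 0)
rvec = (0.0841, 0.1109, -0.0116), |rvec| = θ = 0.13966 rad = 8.002°
Rodrigues: sinθ=0.13921, 1−cosθ=0.00974; R = I + sinθ·[k]× + (1−cosθ)·[k]×²:
    [+0.99379 +0.01622 +0.11005]
    [-0.00691 +0.99640 -0.08447]
    [-0.11103 +0.08318 +0.99033]
t = (-0.0989, 0.1401, 0.9349) m
M0: Pc = R·M0+t = (-0.17955, +0.22287, +0.95092); u = 809.3·(-0.17955)/0.95092 + 319.3 = 166.4907, v = 833.9·(+0.22287)/0.95092 + 231.0 = 426.4458
M1: Pc = R·M1+t = (-0.01557, +0.22173, +0.93260); u = 809.3·(-0.01557)/0.93260 + 319.3 = 305.7851, v = 833.9·(+0.22173)/0.93260 + 231.0 = 429.2660
M2: Pc = R·M2+t = (-0.01825, +0.05733, +0.91888); u = 809.3·(-0.01825)/0.91888 + 319.3 = 303.2263, v = 833.9·(+0.05733)/0.91888 + 231.0 = 283.0254
M3: Pc = R·M3+t = (-0.18223, +0.05847, +0.93720); u = 809.3·(-0.18223)/0.93720 + 319.3 = 161.9420, v = 833.9·(+0.05847)/0.93720 + 231.0 = 283.0225

c0=(166.49, 426.45) c1=(305.79, 429.27) c2=(303.23, 283.03) c3=(161.94, 283.02)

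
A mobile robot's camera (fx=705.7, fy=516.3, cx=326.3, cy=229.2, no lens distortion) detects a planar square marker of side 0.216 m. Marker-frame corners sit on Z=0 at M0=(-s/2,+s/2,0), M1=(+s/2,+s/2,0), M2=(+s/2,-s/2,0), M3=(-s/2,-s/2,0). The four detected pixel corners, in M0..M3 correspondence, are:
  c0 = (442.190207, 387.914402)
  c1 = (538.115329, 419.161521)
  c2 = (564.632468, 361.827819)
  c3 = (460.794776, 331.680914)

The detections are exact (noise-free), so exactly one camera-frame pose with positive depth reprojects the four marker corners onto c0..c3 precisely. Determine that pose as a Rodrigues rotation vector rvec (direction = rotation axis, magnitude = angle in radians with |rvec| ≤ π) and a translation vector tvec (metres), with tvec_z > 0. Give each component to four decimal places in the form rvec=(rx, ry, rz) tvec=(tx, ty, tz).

Intrinsics K: fx=705.7, fy=516.3, cx=326.3, cy=229.2
Marker side s = 0.216 m; corners in marker frame (Z=0):
  M0 = (-0.1080, +0.1080, 0)
  M1 = (+0.1080, +0.1080, 0)
  M2 = (+0.1080, -0.1080, 0)
  M3 = (-0.1080, -0.1080, 0)
Detected image corners:
  c0 = (442.190207, 387.914402) px
  c1 = (538.115329, 419.161521) px
  c2 = (564.632468, 361.827819) px
  c3 = (460.794776, 331.680914) px
Planar DLT: solve 8×8 A·h = b for H (H[2,2]=1):
  H  [+333.11896 +50.89700 +499.67283]
  H  [+45.92597 +378.65795 +375.66761]
  H  [-0.25663 +0.30879 +1.00000]
B = K⁻¹H; ‖b₁‖=0.675240, ‖b₂‖=0.675240; λ = 2/(‖b₁‖+‖b₂‖) = 1.480956, sign → tz>0 ⇒ λ=+1.480956
r₁ = λ·B[:,0] = (+0.87480,+0.30045,-0.38006); r₂ = λ·B[:,1] = (-0.10464,+0.88313,+0.45730)
r₃ = r₁×r₂ = (+0.47304,-0.36028,+0.80401); SVD([r₁ r₂ r₃]) → R = UVᵀ:
  R  [+0.87480 -0.10464 +0.47304]
  R  [+0.30045 +0.88313 -0.36028]
  R  [-0.38006 +0.45730 +0.80401]
t = (+0.36383, +0.42013, +1.48096) m
tr R = 2.561942; θ = arccos((tr R − 1)/2) = 0.674578 rad = 38.650°
axis k = ((R−Rᵀ)₃₂, (R−Rᵀ)₁₃, (R−Rᵀ)₂₁) / (2 sinθ) = (+0.654523, +0.682957, +0.324297)
rvec = θ·k = (+0.441527, +0.460708, +0.218764)

rvec=(0.4415, 0.4607, 0.2188) tvec=(0.3638, 0.4201, 1.4810)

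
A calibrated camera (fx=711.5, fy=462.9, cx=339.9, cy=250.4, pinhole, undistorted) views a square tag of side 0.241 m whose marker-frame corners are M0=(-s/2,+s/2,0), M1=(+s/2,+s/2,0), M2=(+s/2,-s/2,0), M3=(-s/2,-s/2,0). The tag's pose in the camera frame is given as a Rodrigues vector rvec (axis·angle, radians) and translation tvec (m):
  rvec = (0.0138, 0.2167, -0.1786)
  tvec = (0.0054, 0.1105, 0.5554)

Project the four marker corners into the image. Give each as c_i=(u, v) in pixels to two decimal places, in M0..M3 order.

c0=(230.89, 449.82) c1=(531.76, 432.49) c2=(473.79, 224.96) c3=(178.77, 260.72)

Intrinsics K: fx=711.5, fy=462.9, cx=339.9, cy=250.4
Marker side s = 0.241 m; corners in marker frame (Z=0):
  M0 = (-0.1205, +0.1205, 0)
  M1 = (+0.1205, +0.1205, 0)
  M2 = (+0.1205, -0.1205, 0)
  M3 = (-0.1205, -0.1205, 0)
rvec = (0.0138, 0.2167, -0.1786), |rvec| = θ = 0.28115 rad = 16.109°
Rodrigues: sinθ=0.27746, 1−cosθ=0.03926; R = I + sinθ·[k]× + (1−cosθ)·[k]×²:
    [+0.96083 +0.17774 +0.21263]
    [-0.17477 +0.98406 -0.03284]
    [-0.21508 -0.00561 +0.97658]
t = (0.0054, 0.1105, 0.5554) m
M0: Pc = R·M0+t = (-0.08896, +0.25014, +0.58064); u = 711.5·(-0.08896)/0.58064 + 339.9 = 230.8885, v = 462.9·(+0.25014)/0.58064 + 250.4 = 449.8164
M1: Pc = R·M1+t = (+0.14260, +0.20802, +0.52881); u = 711.5·(+0.14260)/0.52881 + 339.9 = 531.7628, v = 462.9·(+0.20802)/0.52881 + 250.4 = 432.4932
M2: Pc = R·M2+t = (+0.09976, -0.02914, +0.53016); u = 711.5·(+0.09976)/0.53016 + 339.9 = 473.7861, v = 462.9·(-0.02914)/0.53016 + 250.4 = 224.9575
M3: Pc = R·M3+t = (-0.13180, +0.01298, +0.58199); u = 711.5·(-0.13180)/0.58199 + 339.9 = 178.7738, v = 462.9·(+0.01298)/0.58199 + 250.4 = 260.7243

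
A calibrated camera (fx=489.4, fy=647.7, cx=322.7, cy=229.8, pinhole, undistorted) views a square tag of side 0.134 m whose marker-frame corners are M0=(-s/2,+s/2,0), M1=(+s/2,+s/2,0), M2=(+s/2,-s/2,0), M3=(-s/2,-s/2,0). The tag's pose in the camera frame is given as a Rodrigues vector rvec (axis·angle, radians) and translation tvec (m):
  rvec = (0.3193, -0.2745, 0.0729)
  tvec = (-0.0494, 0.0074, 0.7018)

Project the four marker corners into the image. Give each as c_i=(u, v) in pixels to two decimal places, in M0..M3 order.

c0=(238.24, 293.36) c1=(327.53, 293.40) c2=(338.47, 179.66) c3=(244.39, 173.24)

Intrinsics K: fx=489.4, fy=647.7, cx=322.7, cy=229.8
Marker side s = 0.134 m; corners in marker frame (Z=0):
  M0 = (-0.0670, +0.0670, 0)
  M1 = (+0.0670, +0.0670, 0)
  M2 = (+0.0670, -0.0670, 0)
  M3 = (-0.0670, -0.0670, 0)
rvec = (0.3193, -0.2745, 0.0729), |rvec| = θ = 0.42734 rad = 24.485°
Rodrigues: sinθ=0.41445, 1−cosθ=0.08993; R = I + sinθ·[k]× + (1−cosθ)·[k]×²:
    [+0.96028 -0.11386 -0.25476]
    [+0.02754 +0.94718 -0.31952]
    [+0.27768 +0.29982 +0.91269]
t = (-0.0494, 0.0074, 0.7018) m
M0: Pc = R·M0+t = (-0.12137, +0.06902, +0.70328); u = 489.4·(-0.12137)/0.70328 + 322.7 = 238.2429, v = 647.7·(+0.06902)/0.70328 + 229.8 = 293.3612
M1: Pc = R·M1+t = (+0.00731, +0.07271, +0.74049); u = 489.4·(+0.00731)/0.74049 + 322.7 = 327.5311, v = 647.7·(+0.07271)/0.74049 + 229.8 = 293.3952
M2: Pc = R·M2+t = (+0.02257, -0.05422, +0.70032); u = 489.4·(+0.02257)/0.70032 + 322.7 = 338.4707, v = 647.7·(-0.05422)/0.70032 + 229.8 = 179.6577
M3: Pc = R·M3+t = (-0.10611, -0.05791, +0.66311); u = 489.4·(-0.10611)/0.66311 + 322.7 = 244.3867, v = 647.7·(-0.05791)/0.66311 + 229.8 = 173.2394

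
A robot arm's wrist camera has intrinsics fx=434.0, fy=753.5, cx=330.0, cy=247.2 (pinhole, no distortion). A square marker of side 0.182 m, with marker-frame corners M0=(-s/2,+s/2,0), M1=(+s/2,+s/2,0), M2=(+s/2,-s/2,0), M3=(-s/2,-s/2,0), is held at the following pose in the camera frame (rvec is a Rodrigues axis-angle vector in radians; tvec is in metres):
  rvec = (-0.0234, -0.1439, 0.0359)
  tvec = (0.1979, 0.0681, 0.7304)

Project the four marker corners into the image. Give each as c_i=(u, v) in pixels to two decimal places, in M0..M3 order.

Intrinsics K: fx=434.0, fy=753.5, cx=330.0, cy=247.2
Marker side s = 0.182 m; corners in marker frame (Z=0):
  M0 = (-0.0910, +0.0910, 0)
  M1 = (+0.0910, +0.0910, 0)
  M2 = (+0.0910, -0.0910, 0)
  M3 = (-0.0910, -0.0910, 0)
rvec = (-0.0234, -0.1439, 0.0359), |rvec| = θ = 0.15015 rad = 8.603°
Rodrigues: sinθ=0.14958, 1−cosθ=0.01125; R = I + sinθ·[k]× + (1−cosθ)·[k]×²:
    [+0.98902 -0.03408 -0.14378]
    [+0.03745 +0.99908 +0.02073]
    [+0.14294 -0.02589 +0.98939]
t = (0.1979, 0.0681, 0.7304) m
M0: Pc = R·M0+t = (+0.10480, +0.15561, +0.71504); u = 434.0·(+0.10480)/0.71504 + 330.0 = 393.6079, v = 753.5·(+0.15561)/0.71504 + 247.2 = 411.1796
M1: Pc = R·M1+t = (+0.28480, +0.16242, +0.74105); u = 434.0·(+0.28480)/0.74105 + 330.0 = 496.7939, v = 753.5·(+0.16242)/0.74105 + 247.2 = 412.3526
M2: Pc = R·M2+t = (+0.29100, -0.01941, +0.74576); u = 434.0·(+0.29100)/0.74576 + 330.0 = 499.3502, v = 753.5·(-0.01941)/0.74576 + 247.2 = 227.5896
M3: Pc = R·M3+t = (+0.11100, -0.02622, +0.71975); u = 434.0·(+0.11100)/0.71975 + 330.0 = 396.9321, v = 753.5·(-0.02622)/0.71975 + 247.2 = 219.7461

c0=(393.61, 411.18) c1=(496.79, 412.35) c2=(499.35, 227.59) c3=(396.93, 219.75)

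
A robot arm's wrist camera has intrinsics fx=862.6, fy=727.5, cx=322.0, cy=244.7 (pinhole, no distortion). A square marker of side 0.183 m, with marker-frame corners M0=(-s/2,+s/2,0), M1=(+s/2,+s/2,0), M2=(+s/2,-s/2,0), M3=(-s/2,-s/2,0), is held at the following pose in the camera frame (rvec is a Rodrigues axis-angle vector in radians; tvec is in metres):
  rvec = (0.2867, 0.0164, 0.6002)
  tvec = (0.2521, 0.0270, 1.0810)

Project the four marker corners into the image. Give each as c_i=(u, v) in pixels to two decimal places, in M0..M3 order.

c0=(420.65, 276.35) c1=(536.85, 342.94) c2=(629.27, 248.92) c3=(508.68, 178.08)

Intrinsics K: fx=862.6, fy=727.5, cx=322.0, cy=244.7
Marker side s = 0.183 m; corners in marker frame (Z=0):
  M0 = (-0.0915, +0.0915, 0)
  M1 = (+0.0915, +0.0915, 0)
  M2 = (+0.0915, -0.0915, 0)
  M3 = (-0.0915, -0.0915, 0)
rvec = (0.2867, 0.0164, 0.6002), |rvec| = θ = 0.66536 rad = 38.122°
Rodrigues: sinθ=0.61734, 1−cosθ=0.21331; R = I + sinθ·[k]× + (1−cosθ)·[k]×²:
    [+0.82630 -0.55462 +0.09813]
    [+0.55915 +0.78682 -0.26127]
    [+0.06769 +0.27075 +0.96027]
t = (0.2521, 0.0270, 1.0810) m
M0: Pc = R·M0+t = (+0.12575, +0.04783, +1.09958); u = 862.6·(+0.12575)/1.09958 + 322.0 = 420.6455, v = 727.5·(+0.04783)/1.09958 + 244.7 = 276.3465
M1: Pc = R·M1+t = (+0.27696, +0.15016, +1.11197); u = 862.6·(+0.27696)/1.11197 + 322.0 = 536.8484, v = 727.5·(+0.15016)/1.11197 + 244.7 = 342.9393
M2: Pc = R·M2+t = (+0.37845, +0.00617, +1.06242); u = 862.6·(+0.37845)/1.06242 + 322.0 = 629.2742, v = 727.5·(+0.00617)/1.06242 + 244.7 = 248.9235
M3: Pc = R·M3+t = (+0.22724, -0.09616, +1.05003); u = 862.6·(+0.22724)/1.05003 + 322.0 = 508.6785, v = 727.5·(-0.09616)/1.05003 + 244.7 = 178.0793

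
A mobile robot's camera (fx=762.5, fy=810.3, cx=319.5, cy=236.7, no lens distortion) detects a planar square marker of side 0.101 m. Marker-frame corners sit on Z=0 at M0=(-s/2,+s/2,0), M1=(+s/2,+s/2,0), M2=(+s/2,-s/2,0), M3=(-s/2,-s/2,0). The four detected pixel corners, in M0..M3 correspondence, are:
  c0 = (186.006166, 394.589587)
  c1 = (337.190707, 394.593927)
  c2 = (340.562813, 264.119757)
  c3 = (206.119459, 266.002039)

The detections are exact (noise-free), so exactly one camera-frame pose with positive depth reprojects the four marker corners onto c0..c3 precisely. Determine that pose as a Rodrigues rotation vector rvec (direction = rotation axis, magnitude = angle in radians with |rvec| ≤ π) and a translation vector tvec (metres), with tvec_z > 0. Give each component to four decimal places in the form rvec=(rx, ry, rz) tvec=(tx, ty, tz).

rvec=(-0.6820, 0.0842, 0.0127) tvec=(-0.0367, 0.0591, 0.5362)

Intrinsics K: fx=762.5, fy=810.3, cx=319.5, cy=236.7
Marker side s = 0.101 m; corners in marker frame (Z=0):
  M0 = (-0.0505, +0.0505, 0)
  M1 = (+0.0505, +0.0505, 0)
  M2 = (+0.0505, -0.0505, 0)
  M3 = (-0.0505, -0.0505, 0)
Detected image corners:
  c0 = (186.006166, 394.589587) px
  c1 = (337.190707, 394.593927) px
  c2 = (340.562813, 264.119757) px
  c3 = (206.119459, 266.002039) px
Planar DLT: solve 8×8 A·h = b for H (H[2,2]=1):
  H  [+1368.24329 -430.69580 +267.26695]
  H  [-60.21877 +895.46349 +325.99286]
  H  [-0.15271 -1.17319 +1.00000]
B = K⁻¹H; ‖b₁‖=1.864907, ‖b₂‖=1.864907; λ = 2/(‖b₁‖+‖b₂‖) = 0.536220, sign → tz>0 ⇒ λ=+0.536220
r₁ = λ·B[:,0] = (+0.99651,-0.01593,-0.08189); r₂ = λ·B[:,1] = (-0.03928,+0.77634,-0.62909)
r₃ = r₁×r₂ = (+0.07359,+0.63011,+0.77301); SVD([r₁ r₂ r₃]) → R = UVᵀ:
  R  [+0.99651 -0.03928 +0.07359]
  R  [-0.01593 +0.77634 +0.63011]
  R  [-0.08189 -0.62909 +0.77301]
t = (-0.03673, +0.05909, +0.53622) m
tr R = 2.545866; θ = arccos((tr R − 1)/2) = 0.687345 rad = 39.382°
axis k = ((R−Rᵀ)₃₂, (R−Rᵀ)₁₃, (R−Rᵀ)₂₁) / (2 sinθ) = (-0.992295, +0.122525, +0.018405)
rvec = θ·k = (-0.682049, +0.084217, +0.012650)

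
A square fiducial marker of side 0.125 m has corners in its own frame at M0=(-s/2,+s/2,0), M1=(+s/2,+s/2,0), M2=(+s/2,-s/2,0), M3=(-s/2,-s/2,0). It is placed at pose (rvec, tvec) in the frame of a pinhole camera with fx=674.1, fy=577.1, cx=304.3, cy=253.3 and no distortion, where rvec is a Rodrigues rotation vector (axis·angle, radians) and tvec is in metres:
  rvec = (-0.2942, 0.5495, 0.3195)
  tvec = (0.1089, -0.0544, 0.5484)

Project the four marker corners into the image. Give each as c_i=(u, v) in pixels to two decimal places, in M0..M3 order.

Intrinsics K: fx=674.1, fy=577.1, cx=304.3, cy=253.3
Marker side s = 0.125 m; corners in marker frame (Z=0):
  M0 = (-0.0625, +0.0625, 0)
  M1 = (+0.0625, +0.0625, 0)
  M2 = (+0.0625, -0.0625, 0)
  M3 = (-0.0625, -0.0625, 0)
rvec = (-0.2942, 0.5495, 0.3195), |rvec| = θ = 0.70042 rad = 40.131°
Rodrigues: sinθ=0.64454, 1−cosθ=0.23543; R = I + sinθ·[k]× + (1−cosθ)·[k]×²:
    [+0.80611 -0.37159 +0.46055]
    [+0.21643 +0.90948 +0.35498]
    [-0.55077 -0.18648 +0.81356]
t = (0.1089, -0.0544, 0.5484) m
M0: Pc = R·M0+t = (+0.03529, -0.01108, +0.57117); u = 674.1·(+0.03529)/0.57117 + 304.3 = 345.9541, v = 577.1·(-0.01108)/0.57117 + 253.3 = 242.1003
M1: Pc = R·M1+t = (+0.13606, +0.01597, +0.50232); u = 674.1·(+0.13606)/0.50232 + 304.3 = 486.8847, v = 577.1·(+0.01597)/0.50232 + 253.3 = 271.6463
M2: Pc = R·M2+t = (+0.18251, -0.09772, +0.52563); u = 674.1·(+0.18251)/0.52563 + 304.3 = 538.3564, v = 577.1·(-0.09772)/0.52563 + 253.3 = 146.0166
M3: Pc = R·M3+t = (+0.08174, -0.12477, +0.59448); u = 674.1·(+0.08174)/0.59448 + 304.3 = 396.9908, v = 577.1·(-0.12477)/0.59448 + 253.3 = 132.1781

c0=(345.95, 242.10) c1=(486.88, 271.65) c2=(538.36, 146.02) c3=(396.99, 132.18)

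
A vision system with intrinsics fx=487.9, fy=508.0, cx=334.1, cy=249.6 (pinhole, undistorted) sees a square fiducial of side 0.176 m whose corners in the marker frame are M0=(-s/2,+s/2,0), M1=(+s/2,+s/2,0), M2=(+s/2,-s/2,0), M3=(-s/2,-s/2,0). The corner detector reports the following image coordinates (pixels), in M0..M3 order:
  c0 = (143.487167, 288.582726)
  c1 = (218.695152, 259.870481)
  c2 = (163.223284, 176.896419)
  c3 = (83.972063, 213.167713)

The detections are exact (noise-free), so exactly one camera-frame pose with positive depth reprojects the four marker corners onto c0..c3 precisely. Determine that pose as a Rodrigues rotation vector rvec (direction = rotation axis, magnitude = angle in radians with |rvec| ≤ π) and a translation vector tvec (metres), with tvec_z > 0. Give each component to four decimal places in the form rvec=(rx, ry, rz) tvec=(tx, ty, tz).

rvec=(0.5618, 0.1953, -0.3988) tvec=(-0.3308, -0.0221, 0.8894)

Intrinsics K: fx=487.9, fy=508.0, cx=334.1, cy=249.6
Marker side s = 0.176 m; corners in marker frame (Z=0):
  M0 = (-0.0880, +0.0880, 0)
  M1 = (+0.0880, +0.0880, 0)
  M2 = (+0.0880, -0.0880, 0)
  M3 = (-0.0880, -0.0880, 0)
Detected image corners:
  c0 = (143.487167, 288.582726) px
  c1 = (218.695152, 259.870481) px
  c2 = (163.223284, 176.896419) px
  c3 = (83.972063, 213.167713) px
Planar DLT: solve 8×8 A·h = b for H (H[2,2]=1):
  H  [+389.21449 +408.82283 +152.60920]
  H  [-259.13594 +575.38872 +236.96129]
  H  [-0.32195 +0.53714 +1.00000]
B = K⁻¹H; ‖b₁‖=1.124377, ‖b₂‖=1.124377; λ = 2/(‖b₁‖+‖b₂‖) = 0.889381, sign → tz>0 ⇒ λ=+0.889381
r₁ = λ·B[:,0] = (+0.90556,-0.31299,-0.28634); r₂ = λ·B[:,1] = (+0.41810,+0.77264,+0.47772)
r₃ = r₁×r₂ = (+0.07171,-0.55232,+0.83054); SVD([r₁ r₂ r₃]) → R = UVᵀ:
  R  [+0.90556 +0.41810 +0.07171]
  R  [-0.31299 +0.77264 -0.55232]
  R  [-0.28634 +0.47772 +0.83054]
t = (-0.33084, -0.02213, +0.88938) m
tr R = 2.508743; θ = arccos((tr R − 1)/2) = 0.716100 rad = 41.029°
axis k = ((R−Rᵀ)₃₂, (R−Rᵀ)₁₃, (R−Rᵀ)₂₁) / (2 sinθ) = (+0.784559, +0.272715, -0.556860)
rvec = θ·k = (+0.561823, +0.195291, -0.398768)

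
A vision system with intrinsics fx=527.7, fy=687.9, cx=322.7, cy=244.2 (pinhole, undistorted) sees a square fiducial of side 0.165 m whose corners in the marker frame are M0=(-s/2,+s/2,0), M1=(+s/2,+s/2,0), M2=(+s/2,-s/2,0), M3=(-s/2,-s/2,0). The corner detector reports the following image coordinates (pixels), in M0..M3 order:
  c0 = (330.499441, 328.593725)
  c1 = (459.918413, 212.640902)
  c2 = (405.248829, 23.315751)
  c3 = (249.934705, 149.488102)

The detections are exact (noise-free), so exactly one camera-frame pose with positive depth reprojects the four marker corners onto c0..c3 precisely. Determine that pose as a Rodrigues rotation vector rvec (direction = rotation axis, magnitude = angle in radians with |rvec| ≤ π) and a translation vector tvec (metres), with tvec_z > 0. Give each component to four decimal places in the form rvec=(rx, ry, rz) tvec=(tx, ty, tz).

Intrinsics K: fx=527.7, fy=687.9, cx=322.7, cy=244.2
Marker side s = 0.165 m; corners in marker frame (Z=0):
  M0 = (-0.0825, +0.0825, 0)
  M1 = (+0.0825, +0.0825, 0)
  M2 = (+0.0825, -0.0825, 0)
  M3 = (-0.0825, -0.0825, 0)
Detected image corners:
  c0 = (330.499441, 328.593725) px
  c1 = (459.918413, 212.640902) px
  c2 = (405.248829, 23.315751) px
  c3 = (249.934705, 149.488102) px
Planar DLT: solve 8×8 A·h = b for H (H[2,2]=1):
  H  [+963.53283 +755.49416 +365.82072]
  H  [-678.43741 +1288.91021 +184.34093]
  H  [+0.29588 +0.96184 +1.00000]
B = K⁻¹H; ‖b₁‖=1.996089, ‖b₂‖=1.996089; λ = 2/(‖b₁‖+‖b₂‖) = 0.500980, sign → tz>0 ⇒ λ=+0.500980
r₁ = λ·B[:,0] = (+0.82410,-0.54671,+0.14823); r₂ = λ·B[:,1] = (+0.42257,+0.76762,+0.48186)
r₃ = r₁×r₂ = (-0.37722,-0.33446,+0.86362); SVD([r₁ r₂ r₃]) → R = UVᵀ:
  R  [+0.82410 +0.42257 -0.37722]
  R  [-0.54671 +0.76762 -0.33446]
  R  [+0.14823 +0.48186 +0.86362]
t = (+0.04094, -0.04359, +0.50098) m
tr R = 2.455338; θ = arccos((tr R − 1)/2) = 0.755879 rad = 43.309°
axis k = ((R−Rᵀ)₃₂, (R−Rᵀ)₁₃, (R−Rᵀ)₂₁) / (2 sinθ) = (+0.595050, -0.383024, -0.706546)
rvec = θ·k = (+0.449786, -0.289520, -0.534063)

rvec=(0.4498, -0.2895, -0.5341) tvec=(0.0409, -0.0436, 0.5010)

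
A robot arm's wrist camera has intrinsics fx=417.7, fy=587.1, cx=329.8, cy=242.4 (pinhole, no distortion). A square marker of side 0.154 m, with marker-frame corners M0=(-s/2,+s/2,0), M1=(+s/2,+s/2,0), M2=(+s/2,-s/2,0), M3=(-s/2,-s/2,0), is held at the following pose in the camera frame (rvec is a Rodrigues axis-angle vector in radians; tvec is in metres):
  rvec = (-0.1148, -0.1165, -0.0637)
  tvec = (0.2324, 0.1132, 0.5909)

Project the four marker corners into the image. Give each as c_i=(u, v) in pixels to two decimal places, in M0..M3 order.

c0=(447.47, 441.01) c1=(551.58, 426.16) c2=(537.98, 273.75) c3=(436.44, 283.41)

Intrinsics K: fx=417.7, fy=587.1, cx=329.8, cy=242.4
Marker side s = 0.154 m; corners in marker frame (Z=0):
  M0 = (-0.0770, +0.0770, 0)
  M1 = (+0.0770, +0.0770, 0)
  M2 = (+0.0770, -0.0770, 0)
  M3 = (-0.0770, -0.0770, 0)
rvec = (-0.1148, -0.1165, -0.0637), |rvec| = θ = 0.17552 rad = 10.057°
Rodrigues: sinθ=0.17462, 1−cosθ=0.01536; R = I + sinθ·[k]× + (1−cosθ)·[k]×²:
    [+0.99121 +0.07004 -0.11226]
    [-0.05670 +0.99140 +0.11791]
    [+0.11955 -0.11051 +0.98666]
t = (0.2324, 0.1132, 0.5909) m
M0: Pc = R·M0+t = (+0.16147, +0.19390, +0.57319); u = 417.7·(+0.16147)/0.57319 + 329.8 = 447.4690, v = 587.1·(+0.19390)/0.57319 + 242.4 = 441.0115
M1: Pc = R·M1+t = (+0.31412, +0.18517, +0.59160); u = 417.7·(+0.31412)/0.59160 + 329.8 = 551.5838, v = 587.1·(+0.18517)/0.59160 + 242.4 = 426.1646
M2: Pc = R·M2+t = (+0.30333, +0.03250, +0.60861); u = 417.7·(+0.30333)/0.60861 + 329.8 = 537.9790, v = 587.1·(+0.03250)/0.60861 + 242.4 = 273.7470
M3: Pc = R·M3+t = (+0.15068, +0.04123, +0.59020); u = 417.7·(+0.15068)/0.59020 + 329.8 = 436.4421, v = 587.1·(+0.04123)/0.59020 + 242.4 = 283.4113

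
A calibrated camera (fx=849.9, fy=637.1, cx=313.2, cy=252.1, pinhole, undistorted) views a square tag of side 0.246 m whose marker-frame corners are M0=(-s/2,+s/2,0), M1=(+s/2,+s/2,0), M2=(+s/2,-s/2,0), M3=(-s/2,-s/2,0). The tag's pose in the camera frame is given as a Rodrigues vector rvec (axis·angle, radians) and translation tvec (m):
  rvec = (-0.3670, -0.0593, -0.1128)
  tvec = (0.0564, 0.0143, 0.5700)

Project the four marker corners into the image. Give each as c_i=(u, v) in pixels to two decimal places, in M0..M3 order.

c0=(229.71, 425.38) c1=(619.63, 390.14) c2=(536.25, 137.66) c3=(199.97, 159.76)

Intrinsics K: fx=849.9, fy=637.1, cx=313.2, cy=252.1
Marker side s = 0.246 m; corners in marker frame (Z=0):
  M0 = (-0.1230, +0.1230, 0)
  M1 = (+0.1230, +0.1230, 0)
  M2 = (+0.1230, -0.1230, 0)
  M3 = (-0.1230, -0.1230, 0)
rvec = (-0.3670, -0.0593, -0.1128), |rvec| = θ = 0.38850 rad = 22.259°
Rodrigues: sinθ=0.37880, 1−cosθ=0.07452; R = I + sinθ·[k]× + (1−cosθ)·[k]×²:
    [+0.99198 +0.12073 -0.03738]
    [-0.09924 +0.92722 +0.36114]
    [+0.07826 -0.35453 +0.93176]
t = (0.0564, 0.0143, 0.5700) m
M0: Pc = R·M0+t = (-0.05076, +0.14055, +0.51677); u = 849.9·(-0.05076)/0.51677 + 313.2 = 229.7109, v = 637.1·(+0.14055)/0.51677 + 252.1 = 425.3831
M1: Pc = R·M1+t = (+0.19326, +0.11614, +0.53602); u = 849.9·(+0.19326)/0.53602 + 313.2 = 619.6348, v = 637.1·(+0.11614)/0.53602 + 252.1 = 390.1431
M2: Pc = R·M2+t = (+0.16356, -0.11195, +0.62323); u = 849.9·(+0.16356)/0.62323 + 313.2 = 536.2513, v = 637.1·(-0.11195)/0.62323 + 252.1 = 137.6552
M3: Pc = R·M3+t = (-0.08046, -0.08754, +0.60398); u = 849.9·(-0.08046)/0.60398 + 313.2 = 199.9750, v = 637.1·(-0.08754)/0.60398 + 252.1 = 159.7586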